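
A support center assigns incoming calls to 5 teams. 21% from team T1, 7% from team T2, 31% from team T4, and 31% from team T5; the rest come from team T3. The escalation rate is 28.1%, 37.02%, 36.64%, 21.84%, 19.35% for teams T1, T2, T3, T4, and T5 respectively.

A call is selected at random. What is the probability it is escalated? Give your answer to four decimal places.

P(E) ≈ 0.2493

P(T3) = 1 − (0.21 + 0.07 + 0.31 + 0.31) = 0.1.
P(E) = P(E|T1)·P(T1) + P(E|T2)·P(T2) + P(E|T3)·P(T3) + P(E|T4)·P(T4) + P(E|T5)·P(T5)
      = 0.281·0.21 + 0.3702·0.07 + 0.3664·0.1 + 0.2184·0.31 + 0.1935·0.31
      = 0.05901 + 0.025914 + 0.03664 + 0.067704 + 0.059985 = 0.249253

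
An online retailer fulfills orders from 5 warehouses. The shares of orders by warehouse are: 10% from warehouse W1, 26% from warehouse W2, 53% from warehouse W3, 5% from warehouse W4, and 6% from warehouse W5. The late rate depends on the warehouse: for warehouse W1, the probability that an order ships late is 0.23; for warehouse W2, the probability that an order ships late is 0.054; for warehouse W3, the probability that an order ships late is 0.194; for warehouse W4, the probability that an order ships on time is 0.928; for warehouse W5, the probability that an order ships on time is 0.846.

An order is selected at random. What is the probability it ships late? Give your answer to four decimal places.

0.1527

P(L|W4) = 1 − 0.928 = 0.072.
P(L|W5) = 1 − 0.846 = 0.154.
P(L) = P(L|W1)·P(W1) + P(L|W2)·P(W2) + P(L|W3)·P(W3) + P(L|W4)·P(W4) + P(L|W5)·P(W5)
      = 0.23·0.1 + 0.054·0.26 + 0.194·0.53 + 0.072·0.05 + 0.154·0.06
      = 0.023 + 0.01404 + 0.10282 + 0.0036 + 0.00924 = 0.1527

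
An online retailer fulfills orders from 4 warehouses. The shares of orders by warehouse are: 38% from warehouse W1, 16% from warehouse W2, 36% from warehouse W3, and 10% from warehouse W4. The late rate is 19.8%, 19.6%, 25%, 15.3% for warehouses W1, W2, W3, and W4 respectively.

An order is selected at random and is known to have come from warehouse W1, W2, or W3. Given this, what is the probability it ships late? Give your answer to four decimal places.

Let S = {W1, W2, W3}.
P(S) = 0.38 + 0.16 + 0.36 = 0.9.
P(L ∩ S) = 0.198·0.38 + 0.196·0.16 + 0.25·0.36 = 0.07524 + 0.03136 + 0.09 = 0.1966.
P(L | S) = 0.1966 / 0.9 = 0.218444…

0.2184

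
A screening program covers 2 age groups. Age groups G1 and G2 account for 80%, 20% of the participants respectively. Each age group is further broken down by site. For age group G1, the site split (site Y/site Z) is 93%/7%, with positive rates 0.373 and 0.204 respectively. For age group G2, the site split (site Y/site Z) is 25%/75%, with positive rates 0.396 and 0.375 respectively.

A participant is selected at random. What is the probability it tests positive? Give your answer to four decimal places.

P(T|G1) = 0.93·0.373 + 0.07·0.204 = 0.34689 + 0.01428 = 0.36117
P(T|G2) = 0.25·0.396 + 0.75·0.375 = 0.099 + 0.28125 = 0.38025
By total probability over the outer partition,
P(T) = 0.8·0.36117 + 0.2·0.38025
      = 0.288936 + 0.07605 = 0.364986

0.3650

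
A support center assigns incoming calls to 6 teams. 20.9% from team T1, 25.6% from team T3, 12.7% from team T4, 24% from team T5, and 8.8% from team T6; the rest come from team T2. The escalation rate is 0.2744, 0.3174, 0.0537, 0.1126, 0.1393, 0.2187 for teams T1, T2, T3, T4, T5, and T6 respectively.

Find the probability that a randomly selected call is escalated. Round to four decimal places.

P(E) ≈ 0.1635

P(T2) = 1 − (0.209 + 0.256 + 0.127 + 0.24 + 0.088) = 0.08.
Using total probability over the partition,
P(E) = P(E|T1)·P(T1) + P(E|T2)·P(T2) + P(E|T3)·P(T3) + P(E|T4)·P(T4) + P(E|T5)·P(T5) + P(E|T6)·P(T6)
      = 0.2744·0.209 + 0.3174·0.08 + 0.0537·0.256 + 0.1126·0.127 + 0.1393·0.24 + 0.2187·0.088
      = 0.0573496 + 0.025392 + 0.0137472 + 0.0143002 + 0.033432 + 0.0192456 = 0.1634666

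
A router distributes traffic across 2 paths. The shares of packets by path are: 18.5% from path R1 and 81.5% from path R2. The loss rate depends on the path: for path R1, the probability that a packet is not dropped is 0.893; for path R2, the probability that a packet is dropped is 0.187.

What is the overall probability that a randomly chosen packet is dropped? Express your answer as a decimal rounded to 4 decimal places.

P(L|R1) = 1 − 0.893 = 0.107.
Summing over the partition,
P(L) = P(L|R1)·P(R1) + P(L|R2)·P(R2)
      = 0.107·0.185 + 0.187·0.815
      = 0.019795 + 0.152405 = 0.1722

P(L) ≈ 0.1722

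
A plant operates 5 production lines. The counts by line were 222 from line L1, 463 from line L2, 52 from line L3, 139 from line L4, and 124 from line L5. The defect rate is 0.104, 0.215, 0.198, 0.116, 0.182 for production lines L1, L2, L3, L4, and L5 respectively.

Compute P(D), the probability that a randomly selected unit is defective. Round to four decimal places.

Total: 222 + 463 + 52 + 139 + 124 = 1000.
P(L1) = 222/1000 = 0.222. P(L2) = 463/1000 = 0.463. P(L3) = 52/1000 = 0.052. P(L4) = 139/1000 = 0.139. P(L5) = 124/1000 = 0.124.
Using total probability over the partition,
P(D) = P(D|L1)·P(L1) + P(D|L2)·P(L2) + P(D|L3)·P(L3) + P(D|L4)·P(L4) + P(D|L5)·P(L5)
      = 0.104·0.222 + 0.215·0.463 + 0.198·0.052 + 0.116·0.139 + 0.182·0.124
      = 0.023088 + 0.099545 + 0.010296 + 0.016124 + 0.022568 = 0.171621

0.1716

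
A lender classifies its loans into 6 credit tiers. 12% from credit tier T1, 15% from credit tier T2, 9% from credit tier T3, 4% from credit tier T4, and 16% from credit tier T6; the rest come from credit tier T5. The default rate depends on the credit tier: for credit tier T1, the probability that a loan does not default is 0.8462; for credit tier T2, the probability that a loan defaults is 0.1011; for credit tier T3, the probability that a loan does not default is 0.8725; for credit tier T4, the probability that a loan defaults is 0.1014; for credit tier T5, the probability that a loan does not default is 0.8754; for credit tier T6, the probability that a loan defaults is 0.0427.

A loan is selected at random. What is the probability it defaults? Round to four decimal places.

P(D) ≈ 0.1108

P(T5) = 1 − (0.12 + 0.15 + 0.09 + 0.04 + 0.16) = 0.44.
P(D|T1) = 1 − 0.8462 = 0.1538.
P(D|T3) = 1 − 0.8725 = 0.1275.
P(D|T5) = 1 − 0.8754 = 0.1246.
By the law of total probability,
P(D) = P(D|T1)·P(T1) + P(D|T2)·P(T2) + P(D|T3)·P(T3) + P(D|T4)·P(T4) + P(D|T5)·P(T5) + P(D|T6)·P(T6)
      = 0.1538·0.12 + 0.1011·0.15 + 0.1275·0.09 + 0.1014·0.04 + 0.1246·0.44 + 0.0427·0.16
      = 0.018456 + 0.015165 + 0.011475 + 0.004056 + 0.054824 + 0.006832 = 0.110808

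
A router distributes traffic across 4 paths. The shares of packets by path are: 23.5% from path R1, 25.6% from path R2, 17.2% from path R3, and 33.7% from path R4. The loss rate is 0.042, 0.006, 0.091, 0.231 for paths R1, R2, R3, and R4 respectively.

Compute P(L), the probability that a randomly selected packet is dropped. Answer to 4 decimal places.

P(L) = P(L|R1)·P(R1) + P(L|R2)·P(R2) + P(L|R3)·P(R3) + P(L|R4)·P(R4)
      = 0.042·0.235 + 0.006·0.256 + 0.091·0.172 + 0.231·0.337
      = 0.00987 + 0.001536 + 0.015652 + 0.077847 = 0.104905

P(L) ≈ 0.1049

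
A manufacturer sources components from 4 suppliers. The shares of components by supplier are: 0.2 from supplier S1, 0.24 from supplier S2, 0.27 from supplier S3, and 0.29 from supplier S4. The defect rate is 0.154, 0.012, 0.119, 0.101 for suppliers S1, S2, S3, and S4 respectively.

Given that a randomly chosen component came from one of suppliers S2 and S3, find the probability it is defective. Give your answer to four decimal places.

P(D|S) ≈ 0.0686

Let S = {S2, S3}.
P(S) = 0.24 + 0.27 = 0.51.
P(D ∩ S) = 0.012·0.24 + 0.119·0.27 = 0.00288 + 0.03213 = 0.03501.
P(D | S) = 0.03501 / 0.51 = 0.068647…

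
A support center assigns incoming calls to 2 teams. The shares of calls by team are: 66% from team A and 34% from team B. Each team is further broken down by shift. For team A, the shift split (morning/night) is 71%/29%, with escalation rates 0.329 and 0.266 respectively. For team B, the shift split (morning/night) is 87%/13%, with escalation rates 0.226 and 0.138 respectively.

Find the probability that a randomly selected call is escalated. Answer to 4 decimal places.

0.2780

P(E|A) = 0.71·0.329 + 0.29·0.266 = 0.23359 + 0.07714 = 0.31073
P(E|B) = 0.87·0.226 + 0.13·0.138 = 0.19662 + 0.01794 = 0.21456
Then overall,
P(E) = 0.66·0.31073 + 0.34·0.21456
      = 0.2050818 + 0.0729504 = 0.2780322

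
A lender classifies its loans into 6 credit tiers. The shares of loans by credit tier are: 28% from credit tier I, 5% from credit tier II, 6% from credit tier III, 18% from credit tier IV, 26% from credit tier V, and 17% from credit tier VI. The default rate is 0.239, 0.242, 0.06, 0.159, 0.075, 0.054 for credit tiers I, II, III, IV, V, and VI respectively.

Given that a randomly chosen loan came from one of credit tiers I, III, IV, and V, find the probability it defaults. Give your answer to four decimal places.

Let S = {I, III, IV, V}.
P(S) = 0.28 + 0.06 + 0.18 + 0.26 = 0.78.
P(D ∩ S) = 0.239·0.28 + 0.06·0.06 + 0.159·0.18 + 0.075·0.26 = 0.06692 + 0.0036 + 0.02862 + 0.0195 = 0.11864.
P(D | S) = 0.11864 / 0.78 = 0.152103…

P(D|S) ≈ 0.1521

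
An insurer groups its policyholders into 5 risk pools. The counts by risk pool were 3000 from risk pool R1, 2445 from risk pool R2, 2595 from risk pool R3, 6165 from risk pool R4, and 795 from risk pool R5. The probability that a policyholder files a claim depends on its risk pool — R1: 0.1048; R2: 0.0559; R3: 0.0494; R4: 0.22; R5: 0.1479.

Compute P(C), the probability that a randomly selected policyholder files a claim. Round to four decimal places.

Total: 3000 + 2445 + 2595 + 6165 + 795 = 15000.
P(R1) = 3000/15000 = 0.2. P(R2) = 2445/15000 = 0.163. P(R3) = 2595/15000 = 0.173. P(R4) = 6165/15000 = 0.411. P(R5) = 795/15000 = 0.053.
By the law of total probability,
P(C) = P(C|R1)·P(R1) + P(C|R2)·P(R2) + P(C|R3)·P(R3) + P(C|R4)·P(R4) + P(C|R5)·P(R5)
      = 0.1048·0.2 + 0.0559·0.163 + 0.0494·0.173 + 0.22·0.411 + 0.1479·0.053
      = 0.02096 + 0.0091117 + 0.0085462 + 0.09042 + 0.0078387 = 0.1368766

P(C) ≈ 0.1369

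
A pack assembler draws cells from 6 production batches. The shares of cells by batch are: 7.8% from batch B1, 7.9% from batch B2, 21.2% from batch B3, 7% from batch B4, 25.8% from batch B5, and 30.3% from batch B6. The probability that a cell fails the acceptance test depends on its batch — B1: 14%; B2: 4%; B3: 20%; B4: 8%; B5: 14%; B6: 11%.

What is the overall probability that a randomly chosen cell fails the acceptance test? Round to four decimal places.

0.1315

P(F) = P(F|B1)·P(B1) + P(F|B2)·P(B2) + P(F|B3)·P(B3) + P(F|B4)·P(B4) + P(F|B5)·P(B5) + P(F|B6)·P(B6)
      = 0.14·0.078 + 0.04·0.079 + 0.2·0.212 + 0.08·0.07 + 0.14·0.258 + 0.11·0.303
      = 0.01092 + 0.00316 + 0.0424 + 0.0056 + 0.03612 + 0.03333 = 0.13153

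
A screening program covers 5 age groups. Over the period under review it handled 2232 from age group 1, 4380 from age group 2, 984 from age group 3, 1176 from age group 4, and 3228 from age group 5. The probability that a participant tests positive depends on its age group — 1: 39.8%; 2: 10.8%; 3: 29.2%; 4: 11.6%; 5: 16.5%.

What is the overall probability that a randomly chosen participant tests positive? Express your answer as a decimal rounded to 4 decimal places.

P(T) ≈ 0.1931

Total: 2232 + 4380 + 984 + 1176 + 3228 = 12000.
P(1) = 2232/12000 = 0.186. P(2) = 4380/12000 = 0.365. P(3) = 984/12000 = 0.082. P(4) = 1176/12000 = 0.098. P(5) = 3228/12000 = 0.269.
P(T) = P(T|1)·P(1) + P(T|2)·P(2) + P(T|3)·P(3) + P(T|4)·P(4) + P(T|5)·P(5)
      = 0.398·0.186 + 0.108·0.365 + 0.292·0.082 + 0.116·0.098 + 0.165·0.269
      = 0.074028 + 0.03942 + 0.023944 + 0.011368 + 0.044385 = 0.193145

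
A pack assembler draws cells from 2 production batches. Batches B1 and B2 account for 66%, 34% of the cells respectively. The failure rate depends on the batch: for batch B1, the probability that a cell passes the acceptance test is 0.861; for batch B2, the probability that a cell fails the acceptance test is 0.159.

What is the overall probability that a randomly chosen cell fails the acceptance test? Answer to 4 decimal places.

0.1458

P(F|B1) = 1 − 0.861 = 0.139.
Summing over the partition,
P(F) = P(F|B1)·P(B1) + P(F|B2)·P(B2)
      = 0.139·0.66 + 0.159·0.34
      = 0.09174 + 0.05406 = 0.1458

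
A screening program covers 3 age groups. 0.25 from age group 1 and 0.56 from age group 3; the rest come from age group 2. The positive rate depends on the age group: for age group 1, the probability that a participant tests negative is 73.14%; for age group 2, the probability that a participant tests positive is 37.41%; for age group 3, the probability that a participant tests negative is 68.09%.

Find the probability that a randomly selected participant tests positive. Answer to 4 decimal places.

0.3169

P(2) = 1 − (0.25 + 0.56) = 0.19.
P(T|1) = 1 − 0.7314 = 0.2686.
P(T|3) = 1 − 0.6809 = 0.3191.
By the law of total probability,
P(T) = P(T|1)·P(1) + P(T|2)·P(2) + P(T|3)·P(3)
      = 0.2686·0.25 + 0.3741·0.19 + 0.3191·0.56
      = 0.06715 + 0.071079 + 0.178696 = 0.316925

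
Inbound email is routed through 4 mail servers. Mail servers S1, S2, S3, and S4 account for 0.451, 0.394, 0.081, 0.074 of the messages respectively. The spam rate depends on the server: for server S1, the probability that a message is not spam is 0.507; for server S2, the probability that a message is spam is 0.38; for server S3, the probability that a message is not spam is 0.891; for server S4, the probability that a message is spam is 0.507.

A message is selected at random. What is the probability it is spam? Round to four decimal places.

0.4184

P(S|S1) = 1 − 0.507 = 0.493.
P(S|S3) = 1 − 0.891 = 0.109.
Summing over the partition,
P(S) = P(S|S1)·P(S1) + P(S|S2)·P(S2) + P(S|S3)·P(S3) + P(S|S4)·P(S4)
      = 0.493·0.451 + 0.38·0.394 + 0.109·0.081 + 0.507·0.074
      = 0.222343 + 0.14972 + 0.008829 + 0.037518 = 0.41841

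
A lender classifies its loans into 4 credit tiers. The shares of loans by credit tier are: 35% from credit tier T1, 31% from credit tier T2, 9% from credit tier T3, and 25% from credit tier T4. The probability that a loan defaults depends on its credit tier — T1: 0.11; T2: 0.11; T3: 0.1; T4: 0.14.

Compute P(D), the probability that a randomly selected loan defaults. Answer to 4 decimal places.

0.1166

P(D) = P(D|T1)·P(T1) + P(D|T2)·P(T2) + P(D|T3)·P(T3) + P(D|T4)·P(T4)
      = 0.11·0.35 + 0.11·0.31 + 0.1·0.09 + 0.14·0.25
      = 0.0385 + 0.0341 + 0.009 + 0.035 = 0.1166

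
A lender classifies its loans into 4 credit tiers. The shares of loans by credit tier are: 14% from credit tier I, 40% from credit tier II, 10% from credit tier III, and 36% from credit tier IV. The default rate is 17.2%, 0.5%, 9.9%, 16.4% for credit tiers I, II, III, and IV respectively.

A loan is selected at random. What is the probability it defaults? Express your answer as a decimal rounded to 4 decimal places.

0.0950

Summing over the partition,
P(D) = P(D|I)·P(I) + P(D|II)·P(II) + P(D|III)·P(III) + P(D|IV)·P(IV)
      = 0.172·0.14 + 0.005·0.4 + 0.099·0.1 + 0.164·0.36
      = 0.02408 + 0.002 + 0.0099 + 0.05904 = 0.09502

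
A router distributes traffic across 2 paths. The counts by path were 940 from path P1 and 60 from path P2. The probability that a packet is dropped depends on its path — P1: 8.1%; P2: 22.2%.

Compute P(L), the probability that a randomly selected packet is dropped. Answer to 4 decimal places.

0.0895

Total: 940 + 60 = 1000.
P(P1) = 940/1000 = 0.94. P(P2) = 60/1000 = 0.06.
Using total probability over the partition,
P(L) = P(L|P1)·P(P1) + P(L|P2)·P(P2)
      = 0.081·0.94 + 0.222·0.06
      = 0.07614 + 0.01332 = 0.08946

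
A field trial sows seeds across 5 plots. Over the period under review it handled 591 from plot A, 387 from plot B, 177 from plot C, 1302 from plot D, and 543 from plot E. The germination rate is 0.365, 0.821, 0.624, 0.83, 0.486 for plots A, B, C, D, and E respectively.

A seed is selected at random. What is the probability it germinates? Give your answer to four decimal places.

Total: 591 + 387 + 177 + 1302 + 543 = 3000.
P(A) = 591/3000 = 0.197. P(B) = 387/3000 = 0.129. P(C) = 177/3000 = 0.059. P(D) = 1302/3000 = 0.434. P(E) = 543/3000 = 0.181.
P(G) = P(G|A)·P(A) + P(G|B)·P(B) + P(G|C)·P(C) + P(G|D)·P(D) + P(G|E)·P(E)
      = 0.365·0.197 + 0.821·0.129 + 0.624·0.059 + 0.83·0.434 + 0.486·0.181
      = 0.071905 + 0.105909 + 0.036816 + 0.36022 + 0.087966 = 0.662816

0.6628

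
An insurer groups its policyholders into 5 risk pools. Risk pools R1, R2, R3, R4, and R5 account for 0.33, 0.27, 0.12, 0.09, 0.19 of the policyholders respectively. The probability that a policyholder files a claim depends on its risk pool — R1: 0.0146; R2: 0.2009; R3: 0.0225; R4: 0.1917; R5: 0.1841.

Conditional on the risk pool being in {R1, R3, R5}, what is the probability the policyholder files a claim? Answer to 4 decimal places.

0.0664

Let S = {R1, R3, R5}.
P(S) = 0.33 + 0.12 + 0.19 = 0.64.
P(C ∩ S) = 0.0146·0.33 + 0.0225·0.12 + 0.1841·0.19 = 0.004818 + 0.0027 + 0.034979 = 0.042497.
P(C | S) = 0.042497 / 0.64 = 0.066402…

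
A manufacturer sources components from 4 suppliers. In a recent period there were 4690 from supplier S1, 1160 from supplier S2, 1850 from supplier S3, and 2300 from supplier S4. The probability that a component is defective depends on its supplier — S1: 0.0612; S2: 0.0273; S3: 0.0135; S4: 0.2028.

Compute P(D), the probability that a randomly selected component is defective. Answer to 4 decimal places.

Total: 4690 + 1160 + 1850 + 2300 = 10000.
P(S1) = 4690/10000 = 0.469. P(S2) = 1160/10000 = 0.116. P(S3) = 1850/10000 = 0.185. P(S4) = 2300/10000 = 0.23.
Summing over the partition,
P(D) = P(D|S1)·P(S1) + P(D|S2)·P(S2) + P(D|S3)·P(S3) + P(D|S4)·P(S4)
      = 0.0612·0.469 + 0.0273·0.116 + 0.0135·0.185 + 0.2028·0.23
      = 0.0287028 + 0.0031668 + 0.0024975 + 0.046644 = 0.0810111

0.0810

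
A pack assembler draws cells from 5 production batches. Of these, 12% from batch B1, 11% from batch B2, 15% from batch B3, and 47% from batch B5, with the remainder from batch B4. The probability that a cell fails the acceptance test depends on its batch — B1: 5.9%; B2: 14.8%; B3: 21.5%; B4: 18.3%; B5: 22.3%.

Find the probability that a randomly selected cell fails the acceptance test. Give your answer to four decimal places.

P(F) ≈ 0.1879

P(B4) = 1 − (0.12 + 0.11 + 0.15 + 0.47) = 0.15.
Using total probability over the partition,
P(F) = P(F|B1)·P(B1) + P(F|B2)·P(B2) + P(F|B3)·P(B3) + P(F|B4)·P(B4) + P(F|B5)·P(B5)
      = 0.059·0.12 + 0.148·0.11 + 0.215·0.15 + 0.183·0.15 + 0.223·0.47
      = 0.00708 + 0.01628 + 0.03225 + 0.02745 + 0.10481 = 0.18787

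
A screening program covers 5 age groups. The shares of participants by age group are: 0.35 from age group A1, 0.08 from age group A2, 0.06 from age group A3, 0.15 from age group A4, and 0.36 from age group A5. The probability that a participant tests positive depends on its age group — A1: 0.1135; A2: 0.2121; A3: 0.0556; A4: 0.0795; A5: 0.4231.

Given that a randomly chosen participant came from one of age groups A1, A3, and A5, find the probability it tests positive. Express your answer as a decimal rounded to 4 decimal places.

P(T|S) ≈ 0.2537

Let S = {A1, A3, A5}.
P(S) = 0.35 + 0.06 + 0.36 = 0.77.
P(T ∩ S) = 0.1135·0.35 + 0.0556·0.06 + 0.4231·0.36 = 0.039725 + 0.003336 + 0.152316 = 0.195377.
P(T | S) = 0.195377 / 0.77 = 0.253736…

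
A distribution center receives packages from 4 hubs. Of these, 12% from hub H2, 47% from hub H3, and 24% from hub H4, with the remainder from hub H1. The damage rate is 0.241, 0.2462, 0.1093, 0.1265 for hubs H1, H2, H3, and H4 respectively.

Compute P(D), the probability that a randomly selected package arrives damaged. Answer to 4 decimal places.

P(H1) = 1 − (0.12 + 0.47 + 0.24) = 0.17.
P(D) = P(D|H1)·P(H1) + P(D|H2)·P(H2) + P(D|H3)·P(H3) + P(D|H4)·P(H4)
      = 0.241·0.17 + 0.2462·0.12 + 0.1093·0.47 + 0.1265·0.24
      = 0.04097 + 0.029544 + 0.051371 + 0.03036 = 0.152245

0.1522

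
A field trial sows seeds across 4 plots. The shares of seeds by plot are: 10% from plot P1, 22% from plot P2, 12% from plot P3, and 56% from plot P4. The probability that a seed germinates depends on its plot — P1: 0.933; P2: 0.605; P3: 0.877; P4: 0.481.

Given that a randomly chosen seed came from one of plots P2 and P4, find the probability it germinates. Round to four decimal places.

0.5160

Let S = {P2, P4}.
P(S) = 0.22 + 0.56 = 0.78.
P(G ∩ S) = 0.605·0.22 + 0.481·0.56 = 0.1331 + 0.26936 = 0.40246.
P(G | S) = 0.40246 / 0.78 = 0.515974…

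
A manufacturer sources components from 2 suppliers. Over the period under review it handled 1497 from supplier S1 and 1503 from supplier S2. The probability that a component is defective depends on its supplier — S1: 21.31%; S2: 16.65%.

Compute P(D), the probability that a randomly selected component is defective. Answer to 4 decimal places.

0.1898

Total: 1497 + 1503 = 3000.
P(S1) = 1497/3000 = 0.499. P(S2) = 1503/3000 = 0.501.
Using total probability over the partition,
P(D) = P(D|S1)·P(S1) + P(D|S2)·P(S2)
      = 0.2131·0.499 + 0.1665·0.501
      = 0.1063369 + 0.0834165 = 0.1897534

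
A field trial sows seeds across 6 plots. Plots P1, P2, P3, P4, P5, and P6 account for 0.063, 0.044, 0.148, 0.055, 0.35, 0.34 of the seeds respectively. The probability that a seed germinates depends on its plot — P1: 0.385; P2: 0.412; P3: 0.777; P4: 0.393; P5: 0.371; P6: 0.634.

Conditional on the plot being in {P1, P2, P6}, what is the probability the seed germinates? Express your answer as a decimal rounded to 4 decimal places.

0.5771

Let S = {P1, P2, P6}.
P(S) = 0.063 + 0.044 + 0.34 = 0.447.
P(G ∩ S) = 0.385·0.063 + 0.412·0.044 + 0.634·0.34 = 0.024255 + 0.018128 + 0.21556 = 0.257943.
P(G | S) = 0.257943 / 0.447 = 0.577054…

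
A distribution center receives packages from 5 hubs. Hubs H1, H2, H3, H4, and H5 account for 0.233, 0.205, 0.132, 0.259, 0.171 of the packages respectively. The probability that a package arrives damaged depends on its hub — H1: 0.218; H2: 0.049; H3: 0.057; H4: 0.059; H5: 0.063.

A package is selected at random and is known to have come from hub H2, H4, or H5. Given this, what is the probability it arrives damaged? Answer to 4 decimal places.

Let S = {H2, H4, H5}.
P(S) = 0.205 + 0.259 + 0.171 = 0.635.
P(D ∩ S) = 0.049·0.205 + 0.059·0.259 + 0.063·0.171 = 0.010045 + 0.015281 + 0.010773 = 0.036099.
P(D | S) = 0.036099 / 0.635 = 0.056849…

P(D|S) ≈ 0.0568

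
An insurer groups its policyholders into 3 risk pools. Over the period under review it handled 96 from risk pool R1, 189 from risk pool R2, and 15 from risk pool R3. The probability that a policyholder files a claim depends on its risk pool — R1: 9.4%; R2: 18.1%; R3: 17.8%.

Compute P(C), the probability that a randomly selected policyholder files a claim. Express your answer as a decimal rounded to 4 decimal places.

P(C) ≈ 0.1530

Total: 96 + 189 + 15 = 300.
P(R1) = 96/300 = 0.32. P(R2) = 189/300 = 0.63. P(R3) = 15/300 = 0.05.
P(C) = P(C|R1)·P(R1) + P(C|R2)·P(R2) + P(C|R3)·P(R3)
      = 0.094·0.32 + 0.181·0.63 + 0.178·0.05
      = 0.03008 + 0.11403 + 0.0089 = 0.15301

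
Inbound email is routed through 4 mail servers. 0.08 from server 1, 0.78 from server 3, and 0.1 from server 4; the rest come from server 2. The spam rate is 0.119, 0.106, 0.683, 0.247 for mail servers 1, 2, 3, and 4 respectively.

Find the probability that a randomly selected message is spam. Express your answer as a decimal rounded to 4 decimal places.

P(2) = 1 − (0.08 + 0.78 + 0.1) = 0.04.
P(S) = P(S|1)·P(1) + P(S|2)·P(2) + P(S|3)·P(3) + P(S|4)·P(4)
      = 0.119·0.08 + 0.106·0.04 + 0.683·0.78 + 0.247·0.1
      = 0.00952 + 0.00424 + 0.53274 + 0.0247 = 0.5712

P(S) ≈ 0.5712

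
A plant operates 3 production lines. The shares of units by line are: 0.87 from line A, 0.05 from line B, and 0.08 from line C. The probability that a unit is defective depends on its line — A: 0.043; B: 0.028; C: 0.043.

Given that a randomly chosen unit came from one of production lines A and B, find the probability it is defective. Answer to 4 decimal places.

Let S = {A, B}.
P(S) = 0.87 + 0.05 = 0.92.
P(D ∩ S) = 0.043·0.87 + 0.028·0.05 = 0.03741 + 0.0014 = 0.03881.
P(D | S) = 0.03881 / 0.92 = 0.042185…

0.0422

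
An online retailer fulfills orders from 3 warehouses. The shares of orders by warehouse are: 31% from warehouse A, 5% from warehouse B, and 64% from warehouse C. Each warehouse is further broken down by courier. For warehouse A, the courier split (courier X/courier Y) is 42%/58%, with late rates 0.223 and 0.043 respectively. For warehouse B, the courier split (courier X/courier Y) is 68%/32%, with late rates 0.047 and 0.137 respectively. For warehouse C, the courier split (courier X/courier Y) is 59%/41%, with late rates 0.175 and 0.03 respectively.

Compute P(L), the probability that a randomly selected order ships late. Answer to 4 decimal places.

0.1145

P(L|A) = 0.42·0.223 + 0.58·0.043 = 0.09366 + 0.02494 = 0.1186
P(L|B) = 0.68·0.047 + 0.32·0.137 = 0.03196 + 0.04384 = 0.0758
P(L|C) = 0.59·0.175 + 0.41·0.03 = 0.10325 + 0.0123 = 0.11555
Then overall,
P(L) = 0.31·0.1186 + 0.05·0.0758 + 0.64·0.11555
      = 0.036766 + 0.00379 + 0.073952 = 0.114508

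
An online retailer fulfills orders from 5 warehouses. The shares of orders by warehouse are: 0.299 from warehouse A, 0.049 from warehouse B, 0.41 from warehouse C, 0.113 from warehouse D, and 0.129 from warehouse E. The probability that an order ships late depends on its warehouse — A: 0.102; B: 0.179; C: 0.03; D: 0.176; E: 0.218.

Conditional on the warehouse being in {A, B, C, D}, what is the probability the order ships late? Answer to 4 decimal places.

Let S = {A, B, C, D}.
P(S) = 0.299 + 0.049 + 0.41 + 0.113 = 0.871.
P(L ∩ S) = 0.102·0.299 + 0.179·0.049 + 0.03·0.41 + 0.176·0.113 = 0.030498 + 0.008771 + 0.0123 + 0.019888 = 0.071457.
P(L | S) = 0.071457 / 0.871 = 0.082040…

0.0820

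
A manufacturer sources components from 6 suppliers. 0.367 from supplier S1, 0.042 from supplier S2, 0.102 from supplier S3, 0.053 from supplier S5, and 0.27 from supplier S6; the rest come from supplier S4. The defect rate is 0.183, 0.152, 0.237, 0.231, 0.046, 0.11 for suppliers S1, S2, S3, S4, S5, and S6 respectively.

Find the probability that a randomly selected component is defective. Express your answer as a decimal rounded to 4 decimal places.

P(S4) = 1 − (0.367 + 0.042 + 0.102 + 0.053 + 0.27) = 0.166.
P(D) = P(D|S1)·P(S1) + P(D|S2)·P(S2) + P(D|S3)·P(S3) + P(D|S4)·P(S4) + P(D|S5)·P(S5) + P(D|S6)·P(S6)
      = 0.183·0.367 + 0.152·0.042 + 0.237·0.102 + 0.231·0.166 + 0.046·0.053 + 0.11·0.27
      = 0.067161 + 0.006384 + 0.024174 + 0.038346 + 0.002438 + 0.0297 = 0.168203

0.1682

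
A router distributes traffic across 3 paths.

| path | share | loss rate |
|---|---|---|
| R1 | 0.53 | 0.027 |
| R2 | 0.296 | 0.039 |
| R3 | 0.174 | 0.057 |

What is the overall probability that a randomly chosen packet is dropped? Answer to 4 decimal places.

By the law of total probability,
P(L) = P(L|R1)·P(R1) + P(L|R2)·P(R2) + P(L|R3)·P(R3)
      = 0.027·0.53 + 0.039·0.296 + 0.057·0.174
      = 0.01431 + 0.011544 + 0.009918 = 0.035772

P(L) ≈ 0.0358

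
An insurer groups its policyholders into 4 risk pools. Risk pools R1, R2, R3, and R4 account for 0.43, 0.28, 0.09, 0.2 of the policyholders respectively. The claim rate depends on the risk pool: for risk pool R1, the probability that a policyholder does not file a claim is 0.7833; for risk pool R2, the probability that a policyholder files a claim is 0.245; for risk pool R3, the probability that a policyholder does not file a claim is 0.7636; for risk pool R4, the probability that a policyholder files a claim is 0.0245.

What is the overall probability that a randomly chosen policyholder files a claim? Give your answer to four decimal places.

0.1880

P(C|R1) = 1 − 0.7833 = 0.2167.
P(C|R3) = 1 − 0.7636 = 0.2364.
By the law of total probability,
P(C) = P(C|R1)·P(R1) + P(C|R2)·P(R2) + P(C|R3)·P(R3) + P(C|R4)·P(R4)
      = 0.2167·0.43 + 0.245·0.28 + 0.2364·0.09 + 0.0245·0.2
      = 0.093181 + 0.0686 + 0.021276 + 0.0049 = 0.187957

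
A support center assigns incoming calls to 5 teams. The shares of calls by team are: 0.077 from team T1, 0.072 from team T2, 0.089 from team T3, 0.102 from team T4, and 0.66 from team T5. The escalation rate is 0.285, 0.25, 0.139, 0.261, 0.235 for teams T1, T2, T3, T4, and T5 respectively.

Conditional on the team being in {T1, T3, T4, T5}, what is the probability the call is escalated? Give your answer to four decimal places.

Let S = {T1, T3, T4, T5}.
P(S) = 0.077 + 0.089 + 0.102 + 0.66 = 0.928.
P(E ∩ S) = 0.285·0.077 + 0.139·0.089 + 0.261·0.102 + 0.235·0.66 = 0.021945 + 0.012371 + 0.026622 + 0.1551 = 0.216038.
P(E | S) = 0.216038 / 0.928 = 0.232800…

0.2328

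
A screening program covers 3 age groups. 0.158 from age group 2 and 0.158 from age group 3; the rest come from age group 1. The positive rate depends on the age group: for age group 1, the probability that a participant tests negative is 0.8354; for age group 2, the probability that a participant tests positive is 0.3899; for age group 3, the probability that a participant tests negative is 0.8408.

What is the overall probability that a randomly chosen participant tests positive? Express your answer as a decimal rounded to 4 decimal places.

P(1) = 1 − (0.158 + 0.158) = 0.684.
P(T|1) = 1 − 0.8354 = 0.1646.
P(T|3) = 1 − 0.8408 = 0.1592.
Summing over the partition,
P(T) = P(T|1)·P(1) + P(T|2)·P(2) + P(T|3)·P(3)
      = 0.1646·0.684 + 0.3899·0.158 + 0.1592·0.158
      = 0.1125864 + 0.0616042 + 0.0251536 = 0.1993442

0.1993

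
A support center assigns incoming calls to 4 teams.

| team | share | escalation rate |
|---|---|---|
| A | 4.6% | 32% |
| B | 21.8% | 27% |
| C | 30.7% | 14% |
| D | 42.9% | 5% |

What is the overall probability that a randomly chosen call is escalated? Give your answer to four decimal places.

Summing over the partition,
P(E) = P(E|A)·P(A) + P(E|B)·P(B) + P(E|C)·P(C) + P(E|D)·P(D)
      = 0.32·0.046 + 0.27·0.218 + 0.14·0.307 + 0.05·0.429
      = 0.01472 + 0.05886 + 0.04298 + 0.02145 = 0.13801

0.1380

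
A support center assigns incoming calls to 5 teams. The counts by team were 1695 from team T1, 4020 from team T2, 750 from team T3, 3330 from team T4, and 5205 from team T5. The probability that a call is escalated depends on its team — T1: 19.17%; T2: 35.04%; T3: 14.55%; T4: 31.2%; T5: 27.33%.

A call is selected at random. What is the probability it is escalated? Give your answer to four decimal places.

Total: 1695 + 4020 + 750 + 3330 + 5205 = 15000.
P(T1) = 1695/15000 = 0.113. P(T2) = 4020/15000 = 0.268. P(T3) = 750/15000 = 0.05. P(T4) = 3330/15000 = 0.222. P(T5) = 5205/15000 = 0.347.
Using total probability over the partition,
P(E) = P(E|T1)·P(T1) + P(E|T2)·P(T2) + P(E|T3)·P(T3) + P(E|T4)·P(T4) + P(E|T5)·P(T5)
      = 0.1917·0.113 + 0.3504·0.268 + 0.1455·0.05 + 0.312·0.222 + 0.2733·0.347
      = 0.0216621 + 0.0939072 + 0.007275 + 0.069264 + 0.0948351 = 0.2869434

0.2869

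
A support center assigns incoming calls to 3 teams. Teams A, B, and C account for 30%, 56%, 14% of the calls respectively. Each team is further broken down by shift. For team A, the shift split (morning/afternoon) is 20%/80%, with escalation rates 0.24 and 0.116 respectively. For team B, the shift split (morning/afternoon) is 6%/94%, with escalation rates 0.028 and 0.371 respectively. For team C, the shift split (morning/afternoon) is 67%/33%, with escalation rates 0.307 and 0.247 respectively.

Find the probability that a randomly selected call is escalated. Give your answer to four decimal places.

P(E|A) = 0.2·0.24 + 0.8·0.116 = 0.048 + 0.0928 = 0.1408
P(E|B) = 0.06·0.028 + 0.94·0.371 = 0.00168 + 0.34874 = 0.35042
P(E|C) = 0.67·0.307 + 0.33·0.247 = 0.20569 + 0.08151 = 0.2872
By total probability over the outer partition,
P(E) = 0.3·0.1408 + 0.56·0.35042 + 0.14·0.2872
      = 0.04224 + 0.1962352 + 0.040208 = 0.2786832

0.2787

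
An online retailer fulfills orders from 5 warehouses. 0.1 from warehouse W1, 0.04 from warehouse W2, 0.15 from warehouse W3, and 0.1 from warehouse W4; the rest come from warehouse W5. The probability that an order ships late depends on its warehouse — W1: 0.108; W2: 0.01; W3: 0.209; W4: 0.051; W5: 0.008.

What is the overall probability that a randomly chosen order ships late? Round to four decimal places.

P(L) ≈ 0.0525

P(W5) = 1 − (0.1 + 0.04 + 0.15 + 0.1) = 0.61.
Using total probability over the partition,
P(L) = P(L|W1)·P(W1) + P(L|W2)·P(W2) + P(L|W3)·P(W3) + P(L|W4)·P(W4) + P(L|W5)·P(W5)
      = 0.108·0.1 + 0.01·0.04 + 0.209·0.15 + 0.051·0.1 + 0.008·0.61
      = 0.0108 + 0.0004 + 0.03135 + 0.0051 + 0.00488 = 0.05253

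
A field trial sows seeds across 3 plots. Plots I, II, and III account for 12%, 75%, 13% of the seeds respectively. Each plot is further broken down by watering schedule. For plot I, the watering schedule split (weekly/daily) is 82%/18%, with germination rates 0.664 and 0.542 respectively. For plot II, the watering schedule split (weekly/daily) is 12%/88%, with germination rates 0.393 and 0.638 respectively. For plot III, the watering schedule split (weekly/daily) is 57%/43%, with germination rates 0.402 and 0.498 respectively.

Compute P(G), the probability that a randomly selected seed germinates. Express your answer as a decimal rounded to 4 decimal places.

P(G|I) = 0.82·0.664 + 0.18·0.542 = 0.54448 + 0.09756 = 0.64204
P(G|II) = 0.12·0.393 + 0.88·0.638 = 0.04716 + 0.56144 = 0.6086
P(G|III) = 0.57·0.402 + 0.43·0.498 = 0.22914 + 0.21414 = 0.44328
Then overall,
P(G) = 0.12·0.64204 + 0.75·0.6086 + 0.13·0.44328
      = 0.0770448 + 0.45645 + 0.0576264 = 0.5911212

P(G) ≈ 0.5911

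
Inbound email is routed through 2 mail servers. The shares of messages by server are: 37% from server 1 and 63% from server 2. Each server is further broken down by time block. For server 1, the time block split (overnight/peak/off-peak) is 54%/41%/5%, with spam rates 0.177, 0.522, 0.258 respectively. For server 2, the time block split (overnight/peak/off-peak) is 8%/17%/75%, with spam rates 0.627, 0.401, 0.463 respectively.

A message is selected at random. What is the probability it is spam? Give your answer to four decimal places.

0.4126

P(S|1) = 0.54·0.177 + 0.41·0.522 + 0.05·0.258 = 0.09558 + 0.21402 + 0.0129 = 0.3225
P(S|2) = 0.08·0.627 + 0.17·0.401 + 0.75·0.463 = 0.05016 + 0.06817 + 0.34725 = 0.46558
By total probability over the outer partition,
P(S) = 0.37·0.3225 + 0.63·0.46558
      = 0.119325 + 0.2933154 = 0.4126404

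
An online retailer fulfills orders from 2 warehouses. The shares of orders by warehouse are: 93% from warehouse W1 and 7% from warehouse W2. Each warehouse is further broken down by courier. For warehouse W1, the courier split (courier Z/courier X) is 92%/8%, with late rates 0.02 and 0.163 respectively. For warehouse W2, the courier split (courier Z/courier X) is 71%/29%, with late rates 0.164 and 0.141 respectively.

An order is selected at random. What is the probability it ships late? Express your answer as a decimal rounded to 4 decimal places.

P(L) ≈ 0.0403

P(L|W1) = 0.92·0.02 + 0.08·0.163 = 0.0184 + 0.01304 = 0.03144
P(L|W2) = 0.71·0.164 + 0.29·0.141 = 0.11644 + 0.04089 = 0.15733
By total probability over the outer partition,
P(L) = 0.93·0.03144 + 0.07·0.15733
      = 0.0292392 + 0.0110131 = 0.0402523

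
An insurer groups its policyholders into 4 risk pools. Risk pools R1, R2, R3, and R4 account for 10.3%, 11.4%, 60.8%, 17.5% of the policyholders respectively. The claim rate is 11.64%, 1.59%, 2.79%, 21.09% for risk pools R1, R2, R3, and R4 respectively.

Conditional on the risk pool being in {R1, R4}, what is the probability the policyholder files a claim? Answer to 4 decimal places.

Let S = {R1, R4}.
P(S) = 0.103 + 0.175 = 0.278.
P(C ∩ S) = 0.1164·0.103 + 0.2109·0.175 = 0.0119892 + 0.0369075 = 0.0488967.
P(C | S) = 0.0488967 / 0.278 = 0.175887…

0.1759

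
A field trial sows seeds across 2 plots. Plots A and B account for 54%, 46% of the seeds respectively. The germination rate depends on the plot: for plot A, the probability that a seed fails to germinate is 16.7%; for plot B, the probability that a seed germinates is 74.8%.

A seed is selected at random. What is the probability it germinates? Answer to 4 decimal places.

P(G|A) = 1 − 0.167 = 0.833.
Using total probability over the partition,
P(G) = P(G|A)·P(A) + P(G|B)·P(B)
      = 0.833·0.54 + 0.748·0.46
      = 0.44982 + 0.34408 = 0.7939

0.7939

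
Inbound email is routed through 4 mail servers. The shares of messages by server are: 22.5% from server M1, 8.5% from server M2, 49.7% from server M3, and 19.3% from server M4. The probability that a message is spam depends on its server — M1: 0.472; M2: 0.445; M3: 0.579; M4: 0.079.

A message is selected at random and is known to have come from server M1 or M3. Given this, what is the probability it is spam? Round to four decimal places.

Let J = {M1, M3}.
P(J) = 0.225 + 0.497 = 0.722.
P(S ∩ J) = 0.472·0.225 + 0.579·0.497 = 0.1062 + 0.287763 = 0.393963.
P(S | J) = 0.393963 / 0.722 = 0.545655…

P(S|J) ≈ 0.5457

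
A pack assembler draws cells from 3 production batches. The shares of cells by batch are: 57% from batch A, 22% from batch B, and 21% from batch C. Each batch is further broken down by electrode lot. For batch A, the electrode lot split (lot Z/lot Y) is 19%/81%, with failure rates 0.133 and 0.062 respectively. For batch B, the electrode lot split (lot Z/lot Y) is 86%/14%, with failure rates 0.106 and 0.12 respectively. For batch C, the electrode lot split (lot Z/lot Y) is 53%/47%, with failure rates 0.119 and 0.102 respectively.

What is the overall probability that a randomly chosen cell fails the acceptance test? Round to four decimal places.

P(F|A) = 0.19·0.133 + 0.81·0.062 = 0.02527 + 0.05022 = 0.07549
P(F|B) = 0.86·0.106 + 0.14·0.12 = 0.09116 + 0.0168 = 0.10796
P(F|C) = 0.53·0.119 + 0.47·0.102 = 0.06307 + 0.04794 = 0.11101
By total probability over the outer partition,
P(F) = 0.57·0.07549 + 0.22·0.10796 + 0.21·0.11101
      = 0.0430293 + 0.0237512 + 0.0233121 = 0.0900926

0.0901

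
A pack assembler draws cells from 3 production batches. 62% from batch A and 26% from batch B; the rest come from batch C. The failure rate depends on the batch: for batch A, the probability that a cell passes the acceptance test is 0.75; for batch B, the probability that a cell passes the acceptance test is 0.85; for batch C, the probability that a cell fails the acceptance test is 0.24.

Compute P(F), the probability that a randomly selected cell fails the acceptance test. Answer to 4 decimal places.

P(C) = 1 − (0.62 + 0.26) = 0.12.
P(F|A) = 1 − 0.75 = 0.25.
P(F|B) = 1 − 0.85 = 0.15.
P(F) = P(F|A)·P(A) + P(F|B)·P(B) + P(F|C)·P(C)
      = 0.25·0.62 + 0.15·0.26 + 0.24·0.12
      = 0.155 + 0.039 + 0.0288 = 0.2228

P(F) ≈ 0.2228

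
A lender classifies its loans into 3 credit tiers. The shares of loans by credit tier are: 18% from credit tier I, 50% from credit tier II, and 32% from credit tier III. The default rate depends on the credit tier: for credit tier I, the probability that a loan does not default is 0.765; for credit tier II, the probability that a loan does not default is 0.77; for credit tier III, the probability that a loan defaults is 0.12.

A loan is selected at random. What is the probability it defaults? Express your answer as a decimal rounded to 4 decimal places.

0.1957

P(D|I) = 1 − 0.765 = 0.235.
P(D|II) = 1 − 0.77 = 0.23.
P(D) = P(D|I)·P(I) + P(D|II)·P(II) + P(D|III)·P(III)
      = 0.235·0.18 + 0.23·0.5 + 0.12·0.32
      = 0.0423 + 0.115 + 0.0384 = 0.1957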